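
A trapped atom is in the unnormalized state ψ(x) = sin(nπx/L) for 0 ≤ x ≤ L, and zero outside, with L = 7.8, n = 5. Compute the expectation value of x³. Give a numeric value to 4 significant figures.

117.2

⟨x³⟩ = ∫ x³·|ψ|² dx / ∫|ψ|² dx (integrals over the domain).
With sin²θ = (1 − cos2θ)/2 on 0 ≤ x ≤ L: ∫sin²(nπx/L) dx = L/2, ∫x·sin²(nπx/L) dx = L²/4, ∫x²·sin²(nπx/L) dx = L³·(1/6 − 1/(4n²π²)); higher powers xᵏ the same way, integrating xᵏ·cos(2nπx/L) by parts.
State is unnormalized: ∫|ψ|² dx = 3.9000, and ∫ψ*·x³·ψ dx = 457.06, so ⟨x³⟩ = 457.06 / 3.9000.
⟨x³⟩ = 117.20.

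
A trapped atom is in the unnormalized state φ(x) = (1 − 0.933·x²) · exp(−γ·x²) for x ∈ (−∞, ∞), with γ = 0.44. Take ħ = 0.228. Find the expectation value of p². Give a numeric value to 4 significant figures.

p² φ = −ħ² d²φ/dx²; ⟨p²⟩ = −ħ² ∫ φ*·φ'' dx / ∫|φ|² dx.
Expand each integrand as polynomial × e^(−2γx²) and use ∫x^(2j)·e^(−2γx²) dx = (2j−1)!!/(4γ)^j · √(π/(2γ)), odd powers → 0; here √(π/(2γ)) = 1.8894. Differentiate with the product rule, d/dx e^(−γx²) = −2γx·e^(−γx²).
State is unnormalized: ∫|φ|² dx = 1.4791, and ∫φ*·(−ħ² φ'') dx = 0.17405, so ⟨p²⟩ = 0.17405 / 1.4791.
⟨p²⟩ = 0.11767.

0.1177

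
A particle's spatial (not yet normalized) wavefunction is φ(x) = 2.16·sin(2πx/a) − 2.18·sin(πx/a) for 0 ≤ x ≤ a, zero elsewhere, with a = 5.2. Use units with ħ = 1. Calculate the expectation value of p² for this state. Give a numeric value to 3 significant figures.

p² φ = −ħ² d²φ/dx²; ⟨p²⟩ = −ħ² ∫ φ*·φ'' dx / ∫|φ|² dx.
d²/dx² sin(jπx/a) = −(jπ/a)²·sin(jπx/a); on 0 ≤ x ≤ a, ∫sin²(jπx/a) dx = a/2 and ∫sin(jπx/a)·sin(lπx/a) dx = 0 for j ≠ l, so only diagonal terms survive in ∫|φ|² and ∫φ·φ″; ∫φ·φ′ dx = [φ²/2] between the walls = 0.
State is unnormalized: ∫|φ|² dx = 24.487, and ∫φ*·(−ħ² φ'') dx = 22.221, so ⟨p²⟩ = 22.221 / 24.487.
⟨p²⟩ = 0.90745.

0.907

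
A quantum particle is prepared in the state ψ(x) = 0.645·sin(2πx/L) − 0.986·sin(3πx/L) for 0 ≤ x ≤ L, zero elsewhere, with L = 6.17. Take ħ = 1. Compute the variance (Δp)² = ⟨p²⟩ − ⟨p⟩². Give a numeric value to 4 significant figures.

1.945

Compute ⟨p⟩ and ⟨p²⟩ separately; (Δp)² = ⟨p²⟩ − ⟨p⟩².
d²/dx² sin(jπx/L) = −(jπ/L)²·sin(jπx/L); on 0 ≤ x ≤ L, ∫sin²(jπx/L) dx = L/2 and ∫sin(jπx/L)·sin(lπx/L) dx = 0 for j ≠ l, so only diagonal terms survive in ∫|ψ|² and ∫ψ·ψ″; ∫ψ·ψ′ dx = [ψ²/2] between the walls = 0.
Normalization: ∫|ψ|² dx = 4.2827.
⟨p⟩ = 0.0000 and ⟨p²⟩ = 1.9448.
(Δp)² = 1.9448 − (0.0000)² = 1.9448.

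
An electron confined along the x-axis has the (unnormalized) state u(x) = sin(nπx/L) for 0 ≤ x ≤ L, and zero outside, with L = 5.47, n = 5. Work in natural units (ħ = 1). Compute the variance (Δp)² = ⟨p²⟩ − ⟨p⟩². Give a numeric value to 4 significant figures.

Compute ⟨p⟩ and ⟨p²⟩ separately; (Δp)² = ⟨p²⟩ − ⟨p⟩².
d/dx sin(nπx/L) = (nπ/L)·cos(nπx/L) and d²/dx² sin(nπx/L) = −(nπ/L)²·sin(nπx/L); on 0 ≤ x ≤ L, ∫sin²(nπx/L) dx = L/2 and ∫sin(nπx/L)·cos(nπx/L) dx = 0.
Normalization: ∫|u|² dx = 2.7350.
⟨p⟩ = 0.0000 and ⟨p²⟩ = 8.2464.
(Δp)² = 8.2464 − (0.0000)² = 8.2464.

8.246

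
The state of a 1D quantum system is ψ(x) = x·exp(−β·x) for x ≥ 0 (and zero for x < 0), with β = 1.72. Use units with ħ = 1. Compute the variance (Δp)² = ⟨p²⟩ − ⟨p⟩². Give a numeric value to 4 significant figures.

Compute ⟨p⟩ and ⟨p²⟩ separately; (Δp)² = ⟨p²⟩ − ⟨p⟩².
Differentiate x·exp(−β·x) with the product rule; every integrand then reduces to terms xʲ·e^(−2βx) on [0, ∞), with ∫₀^∞ xʲ·e^(−2βx) dx = j!/(2β)^(j+1).
Normalization: ∫|ψ|² dx = 0.049131.
⟨p⟩ = 0.0000 and ⟨p²⟩ = 2.9584.
(Δp)² = 2.9584 − (0.0000)² = 2.9584.

2.958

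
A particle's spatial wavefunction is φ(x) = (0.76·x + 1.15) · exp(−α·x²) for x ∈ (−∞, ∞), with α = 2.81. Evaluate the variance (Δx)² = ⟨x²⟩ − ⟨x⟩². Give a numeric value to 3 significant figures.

Compute ⟨x⟩ and ⟨x²⟩ separately, then (Δx)² = ⟨x²⟩ − ⟨x⟩².
Expand each integrand as polynomial × e^(−2αx²) and use ∫x^(2j)·e^(−2αx²) dx = (2j−1)!!/(4α)^j · √(π/(2α)), odd powers → 0; here √(π/(2α)) = 0.74766.
Normalization: ∫|φ|² dx = 1.0272.
⟨x⟩ = 0.11319 and ⟨x²⟩ = 0.095623.
(Δx)² = 0.095623 − (0.11319)² = 0.082810.

0.0828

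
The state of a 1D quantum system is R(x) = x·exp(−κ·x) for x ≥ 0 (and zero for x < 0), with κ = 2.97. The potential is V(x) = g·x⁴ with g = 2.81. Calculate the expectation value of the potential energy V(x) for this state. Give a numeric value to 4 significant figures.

⟨V⟩ = ∫ V(x)·|R|² dx / ∫|R|² dx.
Every integrand reduces to terms xʲ·e^(−2κx) on [0, ∞); use ∫₀^∞ xʲ·e^(−2κx) dx = j!/(2κ)^(j+1).
State is unnormalized: ∫|R|² dx = 0.0095427, and ∫R*·V(x)·R dx = 0.0077541, so ⟨V⟩ = 0.0077541 / 0.0095427.
⟨V⟩ = 0.81257.

0.8126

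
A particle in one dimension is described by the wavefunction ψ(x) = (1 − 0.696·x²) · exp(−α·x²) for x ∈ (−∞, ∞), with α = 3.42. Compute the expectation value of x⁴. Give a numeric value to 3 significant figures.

⟨x⁴⟩ = ∫ x⁴·|ψ|² dx / ∫|ψ|² dx (integrals over the domain).
Expand each integrand as polynomial × e^(−2αx²) and use ∫x^(2j)·e^(−2αx²) dx = (2j−1)!!/(4α)^j · √(π/(2α)), odd powers → 0; here √(π/(2α)) = 0.67771.
State is unnormalized: ∫|ψ|² dx = 0.61402, and ∫ψ*·x⁴·ψ dx = 0.0063210, so ⟨x⁴⟩ = 0.0063210 / 0.61402.
⟨x⁴⟩ = 0.010295.

0.0103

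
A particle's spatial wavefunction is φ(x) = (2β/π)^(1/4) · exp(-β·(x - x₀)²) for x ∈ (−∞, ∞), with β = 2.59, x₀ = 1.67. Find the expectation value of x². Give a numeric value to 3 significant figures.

2.89

⟨x²⟩ = ∫ x²·|φ|² dx (integrals over the domain).
Gaussian moments (u = x − x₀): ∫u^(2j)·e^(−2βu²) du = (2j−1)!!/(4β)^j · √(π/(2β)), odd powers integrate to 0; here √(π/(2β)) = 0.77877.
⟨x²⟩ = 2.8854.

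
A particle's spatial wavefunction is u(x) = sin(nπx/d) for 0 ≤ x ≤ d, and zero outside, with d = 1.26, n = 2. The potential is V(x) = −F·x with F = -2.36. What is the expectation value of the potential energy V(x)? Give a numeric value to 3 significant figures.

⟨V⟩ = ∫ V(x)·|u|² dx / ∫|u|² dx.
With sin²θ = (1 − cos2θ)/2 on 0 ≤ x ≤ d: ∫sin²(nπx/d) dx = d/2, ∫x·sin²(nπx/d) dx = d²/4, ∫x²·sin²(nπx/d) dx = d³·(1/6 − 1/(4n²π²)); higher powers xᵏ the same way, integrating xᵏ·cos(2nπx/d) by parts.
State is unnormalized: ∫|u|² dx = 0.63000, and ∫u*·V(x)·u dx = 0.93668, so ⟨V⟩ = 0.93668 / 0.63000.
⟨V⟩ = 1.4868.

1.49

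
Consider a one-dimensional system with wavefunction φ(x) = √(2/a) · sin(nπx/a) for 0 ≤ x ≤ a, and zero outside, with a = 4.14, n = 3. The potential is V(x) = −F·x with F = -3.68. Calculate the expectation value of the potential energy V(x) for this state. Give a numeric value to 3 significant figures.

⟨V⟩ = ∫ V(x)·|φ|² dx.
With sin²θ = (1 − cos2θ)/2 on 0 ≤ x ≤ a: ∫sin²(nπx/a) dx = a/2, ∫x·sin²(nπx/a) dx = a²/4, ∫x²·sin²(nπx/a) dx = a³·(1/6 − 1/(4n²π²)); higher powers xᵏ the same way, integrating xᵏ·cos(2nπx/a) by parts.
⟨V⟩ = 7.6176.

7.62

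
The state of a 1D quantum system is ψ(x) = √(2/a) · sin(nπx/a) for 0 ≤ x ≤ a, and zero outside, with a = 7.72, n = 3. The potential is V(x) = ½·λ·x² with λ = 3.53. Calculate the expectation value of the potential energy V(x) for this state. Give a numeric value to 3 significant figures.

⟨V⟩ = ∫ V(x)·|ψ|² dx.
With sin²θ = (1 − cos2θ)/2 on 0 ≤ x ≤ a: ∫sin²(nπx/a) dx = a/2, ∫x·sin²(nπx/a) dx = a²/4, ∫x²·sin²(nπx/a) dx = a³·(1/6 − 1/(4n²π²)); higher powers xᵏ the same way, integrating xᵏ·cos(2nπx/a) by parts.
⟨V⟩ = 34.472.

34.5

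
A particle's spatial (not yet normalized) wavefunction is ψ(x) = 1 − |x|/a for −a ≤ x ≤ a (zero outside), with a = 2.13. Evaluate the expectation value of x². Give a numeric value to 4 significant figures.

0.4537

⟨x²⟩ = ∫ x²·|ψ|² dx / ∫|ψ|² dx (integrals over the domain).
ψ is even, so ∫ over [−a, a] = 2∫₀ᵃ with ψ = 1 − x/a there: ∫₀ᵃ (1 − x/a)² dx = a/3, ∫₀ᵃ x²(1 − x/a)² dx = a³/30, ∫₀ᵃ x⁴(1 − x/a)² dx = a⁵/105.
State is unnormalized: ∫|ψ|² dx = 1.4200, and ∫ψ*·x²·ψ dx = 0.64424, so ⟨x²⟩ = 0.64424 / 1.4200.
⟨x²⟩ = 0.45369.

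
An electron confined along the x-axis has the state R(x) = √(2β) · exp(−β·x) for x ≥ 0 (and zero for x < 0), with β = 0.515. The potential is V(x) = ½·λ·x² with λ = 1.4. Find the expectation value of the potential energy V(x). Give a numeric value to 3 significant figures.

1.32

⟨V⟩ = ∫ V(x)·|R|² dx.
Every integrand reduces to terms xʲ·e^(−2βx) on [0, ∞); use ∫₀^∞ xʲ·e^(−2βx) dx = j!/(2β)^(j+1).
⟨V⟩ = 1.3196.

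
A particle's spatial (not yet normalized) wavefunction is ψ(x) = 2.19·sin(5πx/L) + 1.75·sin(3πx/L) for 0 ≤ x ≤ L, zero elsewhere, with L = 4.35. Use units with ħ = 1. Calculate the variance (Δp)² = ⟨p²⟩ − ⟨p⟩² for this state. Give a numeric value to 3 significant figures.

9.79

Compute ⟨p⟩ and ⟨p²⟩ separately; (Δp)² = ⟨p²⟩ − ⟨p⟩².
d²/dx² sin(jπx/L) = −(jπ/L)²·sin(jπx/L); on 0 ≤ x ≤ L, ∫sin²(jπx/L) dx = L/2 and ∫sin(jπx/L)·sin(lπx/L) dx = 0 for j ≠ l, so only diagonal terms survive in ∫|ψ|² and ∫ψ·ψ″; ∫ψ·ψ′ dx = [ψ²/2] between the walls = 0.
Normalization: ∫|ψ|² dx = 17.092.
⟨p⟩ = 0.0000 and ⟨p²⟩ = 9.7873.
(Δp)² = 9.7873 − (0.0000)² = 9.7873.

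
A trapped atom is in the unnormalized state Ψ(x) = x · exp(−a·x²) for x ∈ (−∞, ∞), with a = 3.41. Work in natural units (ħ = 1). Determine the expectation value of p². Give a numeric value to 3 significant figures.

p² Ψ = −ħ² d²Ψ/dx²; ⟨p²⟩ = −ħ² ∫ Ψ*·Ψ'' dx / ∫|Ψ|² dx.
Expand each integrand as polynomial × e^(−2ax²) and use ∫x^(2j)·e^(−2ax²) dx = (2j−1)!!/(4a)^j · √(π/(2a)), odd powers → 0; here √(π/(2a)) = 0.67871. Differentiate with the product rule, d/dx e^(−ax²) = −2ax·e^(−ax²).
State is unnormalized: ∫|Ψ|² dx = 0.049759, and ∫Ψ*·(−ħ² Ψ'') dx = 0.50903, so ⟨p²⟩ = 0.50903 / 0.049759.
⟨p²⟩ = 10.230.

10.2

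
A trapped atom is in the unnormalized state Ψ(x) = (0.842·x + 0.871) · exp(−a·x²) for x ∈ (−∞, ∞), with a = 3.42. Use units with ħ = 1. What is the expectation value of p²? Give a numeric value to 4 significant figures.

3.857

p² Ψ = −ħ² d²Ψ/dx²; ⟨p²⟩ = −ħ² ∫ Ψ*·Ψ'' dx / ∫|Ψ|² dx.
Expand each integrand as polynomial × e^(−2ax²) and use ∫x^(2j)·e^(−2ax²) dx = (2j−1)!!/(4a)^j · √(π/(2a)), odd powers → 0; here √(π/(2a)) = 0.67771. Differentiate with the product rule, d/dx e^(−ax²) = −2ax·e^(−ax²).
State is unnormalized: ∫|Ψ|² dx = 0.54926, and ∫Ψ*·(−ħ² Ψ'') dx = 2.1187, so ⟨p²⟩ = 2.1187 / 0.54926.
⟨p²⟩ = 3.8574.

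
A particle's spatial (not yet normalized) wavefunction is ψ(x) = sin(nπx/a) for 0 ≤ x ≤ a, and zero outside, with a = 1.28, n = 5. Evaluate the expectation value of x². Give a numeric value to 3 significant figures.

⟨x²⟩ = ∫ x²·|ψ|² dx / ∫|ψ|² dx (integrals over the domain).
With sin²θ = (1 − cos2θ)/2 on 0 ≤ x ≤ a: ∫sin²(nπx/a) dx = a/2, ∫x·sin²(nπx/a) dx = a²/4, ∫x²·sin²(nπx/a) dx = a³·(1/6 − 1/(4n²π²)); higher powers xᵏ the same way, integrating xᵏ·cos(2nπx/a) by parts.
State is unnormalized: ∫|ψ|² dx = 0.64000, and ∫ψ*·x²·ψ dx = 0.34740, so ⟨x²⟩ = 0.34740 / 0.64000.
⟨x²⟩ = 0.54281.

0.543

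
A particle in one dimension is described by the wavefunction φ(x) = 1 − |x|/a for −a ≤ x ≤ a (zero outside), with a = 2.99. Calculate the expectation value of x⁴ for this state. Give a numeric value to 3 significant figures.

2.28

⟨x⁴⟩ = ∫ x⁴·|φ|² dx / ∫|φ|² dx (integrals over the domain).
φ is even, so ∫ over [−a, a] = 2∫₀ᵃ with φ = 1 − x/a there: ∫₀ᵃ (1 − x/a)² dx = a/3, ∫₀ᵃ x²(1 − x/a)² dx = a³/30, ∫₀ᵃ x⁴(1 − x/a)² dx = a⁵/105.
State is unnormalized: ∫|φ|² dx = 1.9933, and ∫φ*·x⁴·φ dx = 4.5519, so ⟨x⁴⟩ = 4.5519 / 1.9933.
⟨x⁴⟩ = 2.2836.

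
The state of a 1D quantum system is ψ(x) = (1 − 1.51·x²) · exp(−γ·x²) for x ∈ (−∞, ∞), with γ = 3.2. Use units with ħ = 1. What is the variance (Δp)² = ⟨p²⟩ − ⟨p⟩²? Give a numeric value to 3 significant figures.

5.29

Compute ⟨p⟩ and ⟨p²⟩ separately; (Δp)² = ⟨p²⟩ − ⟨p⟩².
Expand each integrand as polynomial × e^(−2γx²) and use ∫x^(2j)·e^(−2γx²) dx = (2j−1)!!/(4γ)^j · √(π/(2γ)), odd powers → 0; here √(π/(2γ)) = 0.70062. Differentiate with the product rule, d/dx e^(−γx²) = −2γx·e^(−γx²).
Normalization: ∫|ψ|² dx = 0.56457.
⟨p⟩ = 0.0000 and ⟨p²⟩ = 5.2949.
(Δp)² = 5.2949 − (0.0000)² = 5.2949.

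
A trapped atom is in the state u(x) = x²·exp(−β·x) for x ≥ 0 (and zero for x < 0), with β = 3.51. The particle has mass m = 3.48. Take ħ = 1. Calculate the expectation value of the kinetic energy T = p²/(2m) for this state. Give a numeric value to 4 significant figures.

0.5900

T = −(ħ²/2m) d²/dx², so ⟨T⟩ = −(ħ²/2m) ∫ u*·u'' dx / ∫|u|² dx; with m = 3.48.
Differentiate x²·exp(−β·x) with the product rule; every integrand then reduces to terms xʲ·e^(−2βx) on [0, ∞), with ∫₀^∞ xʲ·e^(−2βx) dx = j!/(2β)^(j+1).
State is unnormalized: ∫|u|² dx = 0.0014078, and ∫u*·(−ħ²/2m · u'') dx = 0.00083063, so ⟨T⟩ = 0.00083063 / 0.0014078.
⟨T⟩ = 0.59004.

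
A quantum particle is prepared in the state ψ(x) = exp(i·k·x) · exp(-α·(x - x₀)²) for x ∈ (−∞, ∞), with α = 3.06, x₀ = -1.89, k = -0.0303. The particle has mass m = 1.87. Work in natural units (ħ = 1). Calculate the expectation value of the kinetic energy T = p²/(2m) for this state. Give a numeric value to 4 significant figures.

T = −(ħ²/2m) d²/dx², so ⟨T⟩ = −(ħ²/2m) ∫ ψ*·ψ'' dx / ∫|ψ|² dx; with m = 1.87.
Gaussian moments (u = x − x₀): ∫u^(2j)·e^(−2αu²) du = (2j−1)!!/(4α)^j · √(π/(2α)), odd powers integrate to 0; here √(π/(2α)) = 0.71647. Derivatives: ψ′ = (ik − 2αu)·ψ, ψ″ = ((ik − 2αu)² − 2α)·ψ; the odd-in-u pieces drop out.
State is unnormalized: ∫|ψ|² dx = 0.71647, and ∫ψ*·(−ħ²/2m · ψ'') dx = 0.58638, so ⟨T⟩ = 0.58638 / 0.71647.
⟨T⟩ = 0.81843.

0.8184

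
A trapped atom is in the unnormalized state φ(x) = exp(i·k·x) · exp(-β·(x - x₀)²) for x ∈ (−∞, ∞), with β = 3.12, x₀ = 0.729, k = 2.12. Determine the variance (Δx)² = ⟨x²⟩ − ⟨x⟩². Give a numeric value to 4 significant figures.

Compute ⟨x⟩ and ⟨x²⟩ separately, then (Δx)² = ⟨x²⟩ − ⟨x⟩².
Gaussian moments (u = x − x₀): ∫u^(2j)·e^(−2βu²) du = (2j−1)!!/(4β)^j · √(π/(2β)), odd powers integrate to 0; here √(π/(2β)) = 0.70955.
Normalization: ∫|φ|² dx = 0.70955.
⟨x⟩ = 0.72900 and ⟨x²⟩ = 0.61157.
(Δx)² = 0.61157 − (0.72900)² = 0.080128.

0.08013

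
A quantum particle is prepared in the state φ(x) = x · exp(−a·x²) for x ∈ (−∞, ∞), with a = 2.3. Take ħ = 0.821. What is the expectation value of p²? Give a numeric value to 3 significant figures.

4.65

p² φ = −ħ² d²φ/dx²; ⟨p²⟩ = −ħ² ∫ φ*·φ'' dx / ∫|φ|² dx.
Expand each integrand as polynomial × e^(−2ax²) and use ∫x^(2j)·e^(−2ax²) dx = (2j−1)!!/(4a)^j · √(π/(2a)), odd powers → 0; here √(π/(2a)) = 0.82641. Differentiate with the product rule, d/dx e^(−ax²) = −2ax·e^(−ax²).
State is unnormalized: ∫|φ|² dx = 0.089827, and ∫φ*·(−ħ² φ'') dx = 0.41778, so ⟨p²⟩ = 0.41778 / 0.089827.
⟨p²⟩ = 4.6509.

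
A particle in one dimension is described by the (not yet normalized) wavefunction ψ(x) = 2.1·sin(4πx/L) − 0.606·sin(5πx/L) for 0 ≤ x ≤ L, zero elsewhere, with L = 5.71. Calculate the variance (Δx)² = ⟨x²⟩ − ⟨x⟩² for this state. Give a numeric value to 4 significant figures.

2.246

Compute ⟨x⟩ and ⟨x²⟩ separately, then (Δx)² = ⟨x²⟩ − ⟨x⟩².
On 0 ≤ x ≤ L (j ≠ l): ∫sin²(jπx/L) dx = L/2, ∫sin(jπx/L)·sin(lπx/L) dx = 0; diagonal moments ∫x·sin²(jπx/L) dx = L²/4, ∫x²·sin²(jπx/L) dx = L³·(1/6 − 1/(4j²π²)); cross terms ∫x·sin(jπx/L)·sin(lπx/L) dx = 0 for j + l even and −4jlL²/(π²(j² − l²)²) for j + l odd, ∫x²·sin(jπx/L)·sin(lπx/L) dx = (−1)^(j+l)·4jlL³/(π²(j² − l²)²); higher powers the same way via product-to-sum and parts.
Normalization: ∫|ψ|² dx = 13.639.
⟨x⟩ = 3.4639 and ⟨x²⟩ = 14.244.
(Δx)² = 14.244 − (3.4639)² = 2.2459.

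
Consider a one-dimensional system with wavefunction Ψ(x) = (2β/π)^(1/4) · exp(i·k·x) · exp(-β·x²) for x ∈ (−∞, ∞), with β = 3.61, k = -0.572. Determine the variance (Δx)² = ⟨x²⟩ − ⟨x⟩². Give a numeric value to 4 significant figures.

Compute ⟨x⟩ and ⟨x²⟩ separately, then (Δx)² = ⟨x²⟩ − ⟨x⟩².
Gaussian moments: ∫x^(2j)·e^(−2βx²) dx = (2j−1)!!/(4β)^j · √(π/(2β)), odd powers integrate to 0; here √(π/(2β)) = 0.65964.
⟨x⟩ = 0.0000 and ⟨x²⟩ = 0.069252.
(Δx)² = 0.069252 − (0.0000)² = 0.069252.

0.06925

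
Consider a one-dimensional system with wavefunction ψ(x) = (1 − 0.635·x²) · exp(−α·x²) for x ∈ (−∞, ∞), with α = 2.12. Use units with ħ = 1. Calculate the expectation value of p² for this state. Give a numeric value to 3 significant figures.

2.91

p² ψ = −ħ² d²ψ/dx²; ⟨p²⟩ = −ħ² ∫ ψ*·ψ'' dx / ∫|ψ|² dx.
Expand each integrand as polynomial × e^(−2αx²) and use ∫x^(2j)·e^(−2αx²) dx = (2j−1)!!/(4α)^j · √(π/(2α)), odd powers → 0; here √(π/(2α)) = 0.86078. Differentiate with the product rule, d/dx e^(−αx²) = −2αx·e^(−αx²).
State is unnormalized: ∫|ψ|² dx = 0.74635, and ∫ψ*·(−ħ² ψ'') dx = 2.1698, so ⟨p²⟩ = 2.1698 / 0.74635.
⟨p²⟩ = 2.9072.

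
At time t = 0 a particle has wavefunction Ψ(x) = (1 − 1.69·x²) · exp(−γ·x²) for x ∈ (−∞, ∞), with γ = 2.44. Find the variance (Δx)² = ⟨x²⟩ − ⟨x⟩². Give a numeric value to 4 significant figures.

0.05660

Compute ⟨x⟩ and ⟨x²⟩ separately, then (Δx)² = ⟨x²⟩ − ⟨x⟩².
Expand each integrand as polynomial × e^(−2γx²) and use ∫x^(2j)·e^(−2γx²) dx = (2j−1)!!/(4γ)^j · √(π/(2γ)), odd powers → 0; here √(π/(2γ)) = 0.80235.
Normalization: ∫|Ψ|² dx = 0.59666.
⟨x⟩ = 0.0000 and ⟨x²⟩ = 0.056602.
(Δx)² = 0.056602 − (0.0000)² = 0.056602.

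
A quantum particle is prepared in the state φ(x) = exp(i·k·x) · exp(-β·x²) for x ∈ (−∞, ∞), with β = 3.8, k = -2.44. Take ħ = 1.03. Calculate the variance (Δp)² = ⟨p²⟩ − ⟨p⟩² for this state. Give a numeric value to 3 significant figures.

4.03

Compute ⟨p⟩ and ⟨p²⟩ separately; (Δp)² = ⟨p²⟩ − ⟨p⟩².
Gaussian moments: ∫x^(2j)·e^(−2βx²) dx = (2j−1)!!/(4β)^j · √(π/(2β)), odd powers integrate to 0; here √(π/(2β)) = 0.64294. Derivatives: φ′ = (ik − 2βx)·φ, φ″ = ((ik − 2βx)² − 2β)·φ; the odd-in-x pieces drop out.
Normalization: ∫|φ|² dx = 0.64294.
⟨p⟩ = -2.5132 and ⟨p²⟩ = 10.348.
(Δp)² = 10.348 − (-2.5132)² = 4.0314.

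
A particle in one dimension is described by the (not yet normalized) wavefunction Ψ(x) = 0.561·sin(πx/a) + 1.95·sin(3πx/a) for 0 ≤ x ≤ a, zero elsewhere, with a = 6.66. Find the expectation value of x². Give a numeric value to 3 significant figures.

⟨x²⟩ = ∫ x²·|Ψ|² dx / ∫|Ψ|² dx (integrals over the domain).
On 0 ≤ x ≤ a (j ≠ l): ∫sin²(jπx/a) dx = a/2, ∫sin(jπx/a)·sin(lπx/a) dx = 0; diagonal moments ∫x·sin²(jπx/a) dx = a²/4, ∫x²·sin²(jπx/a) dx = a³·(1/6 − 1/(4j²π²)); cross terms ∫x·sin(jπx/a)·sin(lπx/a) dx = 0 for j + l even and −4jla²/(π²(j² − l²)²) for j + l odd, ∫x²·sin(jπx/a)·sin(lπx/a) dx = (−1)^(j+l)·4jla³/(π²(j² − l²)²); higher powers the same way via product-to-sum and parts.
State is unnormalized: ∫|Ψ|² dx = 13.710, and ∫Ψ*·x²·Ψ dx = 209.47, so ⟨x²⟩ = 209.47 / 13.710.
⟨x²⟩ = 15.278.

15.3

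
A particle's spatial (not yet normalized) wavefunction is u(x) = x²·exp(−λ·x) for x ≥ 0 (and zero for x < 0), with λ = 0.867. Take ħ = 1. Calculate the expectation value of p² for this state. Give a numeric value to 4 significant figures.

0.2506

p² u = −ħ² d²u/dx²; ⟨p²⟩ = −ħ² ∫ u*·u'' dx / ∫|u|² dx.
Differentiate x²·exp(−λ·x) with the product rule; every integrand then reduces to terms xʲ·e^(−2λx) on [0, ∞), with ∫₀^∞ xʲ·e^(−2λx) dx = j!/(2λ)^(j+1).
State is unnormalized: ∫|u|² dx = 1.5310, and ∫u*·(−ħ² u'') dx = 0.38360, so ⟨p²⟩ = 0.38360 / 1.5310.
⟨p²⟩ = 0.25056.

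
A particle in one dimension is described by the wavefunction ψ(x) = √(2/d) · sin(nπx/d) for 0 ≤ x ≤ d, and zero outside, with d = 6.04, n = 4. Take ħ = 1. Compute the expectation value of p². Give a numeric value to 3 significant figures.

p² ψ = −ħ² d²ψ/dx²; ⟨p²⟩ = −ħ² ∫ ψ*·ψ'' dx.
d/dx sin(nπx/d) = (nπ/d)·cos(nπx/d) and d²/dx² sin(nπx/d) = −(nπ/d)²·sin(nπx/d); on 0 ≤ x ≤ d, ∫sin²(nπx/d) dx = d/2 and ∫sin(nπx/d)·cos(nπx/d) dx = 0.
⟨p²⟩ = 4.3286.

4.33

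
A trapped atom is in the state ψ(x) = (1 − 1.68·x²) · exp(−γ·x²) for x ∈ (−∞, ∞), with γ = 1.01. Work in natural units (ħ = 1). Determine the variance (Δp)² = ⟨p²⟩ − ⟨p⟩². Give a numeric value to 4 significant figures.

Compute ⟨p⟩ and ⟨p²⟩ separately; (Δp)² = ⟨p²⟩ − ⟨p⟩².
Expand each integrand as polynomial × e^(−2γx²) and use ∫x^(2j)·e^(−2γx²) dx = (2j−1)!!/(4γ)^j · √(π/(2γ)), odd powers → 0; here √(π/(2γ)) = 1.2471. Differentiate with the product rule, d/dx e^(−γx²) = −2γx·e^(−γx²).
Normalization: ∫|ψ|² dx = 0.85687.
⟨p⟩ = 0.0000 and ⟨p²⟩ = 4.4719.
(Δp)² = 4.4719 − (0.0000)² = 4.4719.

4.472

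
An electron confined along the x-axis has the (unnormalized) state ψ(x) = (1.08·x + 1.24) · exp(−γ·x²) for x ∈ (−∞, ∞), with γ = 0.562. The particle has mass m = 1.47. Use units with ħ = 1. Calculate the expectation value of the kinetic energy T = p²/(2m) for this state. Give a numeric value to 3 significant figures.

T = −(ħ²/2m) d²/dx², so ⟨T⟩ = −(ħ²/2m) ∫ ψ*·ψ'' dx / ∫|ψ|² dx; with m = 1.47.
Expand each integrand as polynomial × e^(−2γx²) and use ∫x^(2j)·e^(−2γx²) dx = (2j−1)!!/(4γ)^j · √(π/(2γ)), odd powers → 0; here √(π/(2γ)) = 1.6718. Differentiate with the product rule, d/dx e^(−γx²) = −2γx·e^(−γx²).
State is unnormalized: ∫|ψ|² dx = 3.4381, and ∫ψ*·(−ħ²/2m · ψ'') dx = 0.98884, so ⟨T⟩ = 0.98884 / 3.4381.
⟨T⟩ = 0.28762.

0.288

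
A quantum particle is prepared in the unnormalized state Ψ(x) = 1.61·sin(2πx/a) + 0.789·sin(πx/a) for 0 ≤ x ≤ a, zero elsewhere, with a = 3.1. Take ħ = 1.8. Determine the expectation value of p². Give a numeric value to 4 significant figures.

11.38

p² Ψ = −ħ² d²Ψ/dx²; ⟨p²⟩ = −ħ² ∫ Ψ*·Ψ'' dx / ∫|Ψ|² dx.
d²/dx² sin(jπx/a) = −(jπ/a)²·sin(jπx/a); on 0 ≤ x ≤ a, ∫sin²(jπx/a) dx = a/2 and ∫sin(jπx/a)·sin(lπx/a) dx = 0 for j ≠ l, so only diagonal terms survive in ∫|Ψ|² and ∫Ψ·Ψ″; ∫Ψ·Ψ′ dx = [Ψ²/2] between the walls = 0.
State is unnormalized: ∫|Ψ|² dx = 4.9827, and ∫Ψ*·(−ħ² Ψ'') dx = 56.687, so ⟨p²⟩ = 56.687 / 4.9827.
⟨p²⟩ = 11.377.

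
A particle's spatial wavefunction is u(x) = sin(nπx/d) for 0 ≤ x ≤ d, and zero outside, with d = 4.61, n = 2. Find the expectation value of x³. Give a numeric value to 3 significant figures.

22.6

⟨x³⟩ = ∫ x³·|u|² dx / ∫|u|² dx (integrals over the domain).
With sin²θ = (1 − cos2θ)/2 on 0 ≤ x ≤ d: ∫sin²(nπx/d) dx = d/2, ∫x·sin²(nπx/d) dx = d²/4, ∫x²·sin²(nπx/d) dx = d³·(1/6 − 1/(4n²π²)); higher powers xᵏ the same way, integrating xᵏ·cos(2nπx/d) by parts.
State is unnormalized: ∫|u|² dx = 2.3050, and ∫u*·x³·u dx = 52.166, so ⟨x³⟩ = 52.166 / 2.3050.
⟨x³⟩ = 22.632.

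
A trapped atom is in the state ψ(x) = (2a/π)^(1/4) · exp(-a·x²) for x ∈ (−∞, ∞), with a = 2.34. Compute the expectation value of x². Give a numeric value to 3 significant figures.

0.107

⟨x²⟩ = ∫ x²·|ψ|² dx (integrals over the domain).
Gaussian moments: ∫x^(2j)·e^(−2ax²) dx = (2j−1)!!/(4a)^j · √(π/(2a)), odd powers integrate to 0; here √(π/(2a)) = 0.81932.
⟨x²⟩ = 0.10684.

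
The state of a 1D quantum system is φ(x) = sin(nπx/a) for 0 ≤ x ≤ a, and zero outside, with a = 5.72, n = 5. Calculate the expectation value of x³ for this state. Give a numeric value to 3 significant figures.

⟨x³⟩ = ∫ x³·|φ|² dx / ∫|φ|² dx (integrals over the domain).
With sin²θ = (1 − cos2θ)/2 on 0 ≤ x ≤ a: ∫sin²(nπx/a) dx = a/2, ∫x·sin²(nπx/a) dx = a²/4, ∫x²·sin²(nπx/a) dx = a³·(1/6 − 1/(4n²π²)); higher powers xᵏ the same way, integrating xᵏ·cos(2nπx/a) by parts.
State is unnormalized: ∫|φ|² dx = 2.8600, and ∫φ*·x³·φ dx = 132.18, so ⟨x³⟩ = 132.18 / 2.8600.
⟨x³⟩ = 46.218.

46.2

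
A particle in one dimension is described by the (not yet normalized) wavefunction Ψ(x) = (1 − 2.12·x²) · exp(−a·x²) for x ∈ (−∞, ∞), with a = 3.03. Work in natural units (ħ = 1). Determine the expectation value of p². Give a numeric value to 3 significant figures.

p² Ψ = −ħ² d²Ψ/dx²; ⟨p²⟩ = −ħ² ∫ Ψ*·Ψ'' dx / ∫|Ψ|² dx.
Expand each integrand as polynomial × e^(−2ax²) and use ∫x^(2j)·e^(−2ax²) dx = (2j−1)!!/(4a)^j · √(π/(2a)), odd powers → 0; here √(π/(2a)) = 0.72001. Differentiate with the product rule, d/dx e^(−ax²) = −2ax·e^(−ax²).
State is unnormalized: ∫|Ψ|² dx = 0.53421, and ∫Ψ*·(−ħ² Ψ'') dx = 3.4121, so ⟨p²⟩ = 3.4121 / 0.53421.
⟨p²⟩ = 6.3871.

6.39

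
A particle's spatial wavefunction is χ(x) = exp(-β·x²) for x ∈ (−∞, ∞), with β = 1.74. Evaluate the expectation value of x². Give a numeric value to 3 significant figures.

⟨x²⟩ = ∫ x²·|χ|² dx / ∫|χ|² dx (integrals over the domain).
Gaussian moments: ∫x^(2j)·e^(−2βx²) dx = (2j−1)!!/(4β)^j · √(π/(2β)), odd powers integrate to 0; here √(π/(2β)) = 0.95013.
State is unnormalized: ∫|χ|² dx = 0.95013, and ∫χ*·x²·χ dx = 0.13651, so ⟨x²⟩ = 0.13651 / 0.95013.
⟨x²⟩ = 0.14368.

0.144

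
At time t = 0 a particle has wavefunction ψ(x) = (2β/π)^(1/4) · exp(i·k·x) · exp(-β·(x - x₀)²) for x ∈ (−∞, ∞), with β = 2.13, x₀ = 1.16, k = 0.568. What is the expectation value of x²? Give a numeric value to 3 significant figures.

⟨x²⟩ = ∫ x²·|ψ|² dx (integrals over the domain).
Gaussian moments (u = x − x₀): ∫u^(2j)·e^(−2βu²) du = (2j−1)!!/(4β)^j · √(π/(2β)), odd powers integrate to 0; here √(π/(2β)) = 0.85876.
⟨x²⟩ = 1.4630.

1.46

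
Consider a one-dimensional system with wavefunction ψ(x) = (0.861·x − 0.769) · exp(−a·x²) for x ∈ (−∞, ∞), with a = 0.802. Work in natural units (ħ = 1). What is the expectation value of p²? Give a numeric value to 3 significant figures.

1.25

p² ψ = −ħ² d²ψ/dx²; ⟨p²⟩ = −ħ² ∫ ψ*·ψ'' dx / ∫|ψ|² dx.
Expand each integrand as polynomial × e^(−2ax²) and use ∫x^(2j)·e^(−2ax²) dx = (2j−1)!!/(4a)^j · √(π/(2a)), odd powers → 0; here √(π/(2a)) = 1.3995. Differentiate with the product rule, d/dx e^(−ax²) = −2ax·e^(−ax²).
State is unnormalized: ∫|ψ|² dx = 1.1510, and ∫ψ*·(−ħ² ψ'') dx = 1.4419, so ⟨p²⟩ = 1.4419 / 1.1510.
⟨p²⟩ = 1.2527.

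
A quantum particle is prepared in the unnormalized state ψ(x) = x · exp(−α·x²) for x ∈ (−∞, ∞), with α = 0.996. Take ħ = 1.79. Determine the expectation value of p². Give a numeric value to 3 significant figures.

p² ψ = −ħ² d²ψ/dx²; ⟨p²⟩ = −ħ² ∫ ψ*·ψ'' dx / ∫|ψ|² dx.
Expand each integrand as polynomial × e^(−2αx²) and use ∫x^(2j)·e^(−2αx²) dx = (2j−1)!!/(4α)^j · √(π/(2α)), odd powers → 0; here √(π/(2α)) = 1.2558. Differentiate with the product rule, d/dx e^(−αx²) = −2αx·e^(−αx²).
State is unnormalized: ∫|ψ|² dx = 0.31522, and ∫ψ*·(−ħ² ψ'') dx = 3.0178, so ⟨p²⟩ = 3.0178 / 0.31522.
⟨p²⟩ = 9.5739.

9.57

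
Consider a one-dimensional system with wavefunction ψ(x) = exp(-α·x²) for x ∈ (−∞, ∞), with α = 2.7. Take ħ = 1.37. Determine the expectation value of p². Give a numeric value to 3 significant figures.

5.07

p² ψ = −ħ² d²ψ/dx²; ⟨p²⟩ = −ħ² ∫ ψ*·ψ'' dx / ∫|ψ|² dx.
Gaussian moments: ∫x^(2j)·e^(−2αx²) dx = (2j−1)!!/(4α)^j · √(π/(2α)), odd powers integrate to 0; here √(π/(2α)) = 0.76274. Derivatives: d/dx e^(−αx²) = −2αx·e^(−αx²), d²/dx² e^(−αx²) = (4α²x² − 2α)·e^(−αx²).
State is unnormalized: ∫|ψ|² dx = 0.76274, and ∫ψ*·(−ħ² ψ'') dx = 3.8653, so ⟨p²⟩ = 3.8653 / 0.76274.
⟨p²⟩ = 5.0676.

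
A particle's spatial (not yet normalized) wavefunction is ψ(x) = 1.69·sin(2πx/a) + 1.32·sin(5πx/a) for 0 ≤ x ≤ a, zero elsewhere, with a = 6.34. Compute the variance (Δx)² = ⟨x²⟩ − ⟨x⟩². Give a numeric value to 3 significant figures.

Compute ⟨x⟩ and ⟨x²⟩ separately, then (Δx)² = ⟨x²⟩ − ⟨x⟩².
On 0 ≤ x ≤ a (j ≠ l): ∫sin²(jπx/a) dx = a/2, ∫sin(jπx/a)·sin(lπx/a) dx = 0; diagonal moments ∫x·sin²(jπx/a) dx = a²/4, ∫x²·sin²(jπx/a) dx = a³·(1/6 − 1/(4j²π²)); cross terms ∫x·sin(jπx/a)·sin(lπx/a) dx = 0 for j + l even and −4jla²/(π²(j² − l²)²) for j + l odd, ∫x²·sin(jπx/a)·sin(lπx/a) dx = (−1)^(j+l)·4jla³/(π²(j² − l²)²); higher powers the same way via product-to-sum and parts.
Normalization: ∫|ψ|² dx = 14.577.
⟨x⟩ = 3.0569 and ⟨x²⟩ = 12.335.
(Δx)² = 12.335 − (3.0569)² = 2.9898.

2.99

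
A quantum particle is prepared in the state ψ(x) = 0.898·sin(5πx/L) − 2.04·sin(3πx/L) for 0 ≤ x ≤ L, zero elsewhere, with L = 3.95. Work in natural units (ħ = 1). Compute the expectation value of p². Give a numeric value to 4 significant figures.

7.336

p² ψ = −ħ² d²ψ/dx²; ⟨p²⟩ = −ħ² ∫ ψ*·ψ'' dx / ∫|ψ|² dx.
d²/dx² sin(jπx/L) = −(jπ/L)²·sin(jπx/L); on 0 ≤ x ≤ L, ∫sin²(jπx/L) dx = L/2 and ∫sin(jπx/L)·sin(lπx/L) dx = 0 for j ≠ l, so only diagonal terms survive in ∫|ψ|² and ∫ψ·ψ″; ∫ψ·ψ′ dx = [ψ²/2] between the walls = 0.
State is unnormalized: ∫|ψ|² dx = 9.8118, and ∫ψ*·(−ħ² ψ'') dx = 71.979, so ⟨p²⟩ = 71.979 / 9.8118.
⟨p²⟩ = 7.3359.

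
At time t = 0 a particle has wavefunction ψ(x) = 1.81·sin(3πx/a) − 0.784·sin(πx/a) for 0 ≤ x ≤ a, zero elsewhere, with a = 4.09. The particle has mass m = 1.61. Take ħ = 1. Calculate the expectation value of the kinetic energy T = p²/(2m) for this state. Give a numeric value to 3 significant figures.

1.42

T = −(ħ²/2m) d²/dx², so ⟨T⟩ = −(ħ²/2m) ∫ ψ*·ψ'' dx / ∫|ψ|² dx; with m = 1.61.
d²/dx² sin(jπx/a) = −(jπ/a)²·sin(jπx/a); on 0 ≤ x ≤ a, ∫sin²(jπx/a) dx = a/2 and ∫sin(jπx/a)·sin(lπx/a) dx = 0 for j ≠ l, so only diagonal terms survive in ∫|ψ|² and ∫ψ·ψ″; ∫ψ·ψ′ dx = [ψ²/2] between the walls = 0.
State is unnormalized: ∫|ψ|² dx = 7.9566, and ∫ψ*·(−ħ²/2m · ψ'') dx = 11.278, so ⟨T⟩ = 11.278 / 7.9566.
⟨T⟩ = 1.4175.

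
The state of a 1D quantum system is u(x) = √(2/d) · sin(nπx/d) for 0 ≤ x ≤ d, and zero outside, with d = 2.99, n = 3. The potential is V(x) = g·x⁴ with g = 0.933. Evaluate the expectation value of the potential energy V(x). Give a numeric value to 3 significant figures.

14.1

⟨V⟩ = ∫ V(x)·|u|² dx.
With sin²θ = (1 − cos2θ)/2 on 0 ≤ x ≤ d: ∫sin²(nπx/d) dx = d/2, ∫x·sin²(nπx/d) dx = d²/4, ∫x²·sin²(nπx/d) dx = d³·(1/6 − 1/(4n²π²)); higher powers xᵏ the same way, integrating xᵏ·cos(2nπx/d) by parts.
⟨V⟩ = 14.089.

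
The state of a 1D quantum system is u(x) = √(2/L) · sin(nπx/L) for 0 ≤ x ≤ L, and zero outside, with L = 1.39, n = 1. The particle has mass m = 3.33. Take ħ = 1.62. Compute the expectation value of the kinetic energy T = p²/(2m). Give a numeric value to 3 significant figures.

T = −(ħ²/2m) d²/dx², so ⟨T⟩ = −(ħ²/2m) ∫ u*·u'' dx; with m = 3.33.
d/dx sin(nπx/L) = (nπ/L)·cos(nπx/L) and d²/dx² sin(nπx/L) = −(nπ/L)²·sin(nπx/L); on 0 ≤ x ≤ L, ∫sin²(nπx/L) dx = L/2 and ∫sin(nπx/L)·cos(nπx/L) dx = 0.
⟨T⟩ = 2.0129.

2.01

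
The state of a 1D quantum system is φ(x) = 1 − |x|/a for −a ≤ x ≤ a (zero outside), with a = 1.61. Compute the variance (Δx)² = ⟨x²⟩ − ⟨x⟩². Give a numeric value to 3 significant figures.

Compute ⟨x⟩ and ⟨x²⟩ separately, then (Δx)² = ⟨x²⟩ − ⟨x⟩².
φ is even, so ∫ over [−a, a] = 2∫₀ᵃ with φ = 1 − x/a there: ∫₀ᵃ (1 − x/a)² dx = a/3, ∫₀ᵃ x²(1 − x/a)² dx = a³/30, ∫₀ᵃ x⁴(1 − x/a)² dx = a⁵/105.
Normalization: ∫|φ|² dx = 1.0733.
⟨x⟩ = 0.0000 and ⟨x²⟩ = 0.25921.
(Δx)² = 0.25921 − (0.0000)² = 0.25921.

0.259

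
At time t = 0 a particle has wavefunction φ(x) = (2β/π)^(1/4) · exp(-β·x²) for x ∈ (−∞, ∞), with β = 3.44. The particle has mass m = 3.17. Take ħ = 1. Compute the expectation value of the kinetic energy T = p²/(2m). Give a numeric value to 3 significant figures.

T = −(ħ²/2m) d²/dx², so ⟨T⟩ = −(ħ²/2m) ∫ φ*·φ'' dx; with m = 3.17.
Gaussian moments: ∫x^(2j)·e^(−2βx²) dx = (2j−1)!!/(4β)^j · √(π/(2β)), odd powers integrate to 0; here √(π/(2β)) = 0.67574. Derivatives: d/dx e^(−βx²) = −2βx·e^(−βx²), d²/dx² e^(−βx²) = (4β²x² − 2β)·e^(−βx²).
⟨T⟩ = 0.54259.

0.543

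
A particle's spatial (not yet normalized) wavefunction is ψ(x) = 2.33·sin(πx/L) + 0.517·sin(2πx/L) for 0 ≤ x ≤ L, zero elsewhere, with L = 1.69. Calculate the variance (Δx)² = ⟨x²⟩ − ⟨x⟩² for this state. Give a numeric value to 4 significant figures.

0.08183

Compute ⟨x⟩ and ⟨x²⟩ separately, then (Δx)² = ⟨x²⟩ − ⟨x⟩².
On 0 ≤ x ≤ L (j ≠ l): ∫sin²(jπx/L) dx = L/2, ∫sin(jπx/L)·sin(lπx/L) dx = 0; diagonal moments ∫x·sin²(jπx/L) dx = L²/4, ∫x²·sin²(jπx/L) dx = L³·(1/6 − 1/(4j²π²)); cross terms ∫x·sin(jπx/L)·sin(lπx/L) dx = 0 for j + l even and −4jlL²/(π²(j² − l²)²) for j + l odd, ∫x²·sin(jπx/L)·sin(lπx/L) dx = (−1)^(j+l)·4jlL³/(π²(j² − l²)²); higher powers the same way via product-to-sum and parts.
Normalization: ∫|ψ|² dx = 4.8133.
⟨x⟩ = 0.71625 and ⟨x²⟩ = 0.59484.
(Δx)² = 0.59484 − (0.71625)² = 0.081832.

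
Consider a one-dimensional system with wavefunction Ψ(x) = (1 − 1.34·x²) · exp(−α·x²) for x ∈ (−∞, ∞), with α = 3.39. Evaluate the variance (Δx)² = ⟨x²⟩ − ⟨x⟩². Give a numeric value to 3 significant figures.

Compute ⟨x⟩ and ⟨x²⟩ separately, then (Δx)² = ⟨x²⟩ − ⟨x⟩².
Expand each integrand as polynomial × e^(−2αx²) and use ∫x^(2j)·e^(−2αx²) dx = (2j−1)!!/(4α)^j · √(π/(2α)), odd powers → 0; here √(π/(2α)) = 0.68071.
Normalization: ∫|Ψ|² dx = 0.56611.
⟨x⟩ = 0.0000 and ⟨x²⟩ = 0.049086.
(Δx)² = 0.049086 − (0.0000)² = 0.049086.

0.0491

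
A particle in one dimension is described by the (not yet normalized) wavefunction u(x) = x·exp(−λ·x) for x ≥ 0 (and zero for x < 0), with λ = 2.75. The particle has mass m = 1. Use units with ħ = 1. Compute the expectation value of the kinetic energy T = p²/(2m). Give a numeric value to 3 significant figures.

T = −(ħ²/2m) d²/dx², so ⟨T⟩ = −(ħ²/2m) ∫ u*·u'' dx / ∫|u|² dx; with m = 1.
Differentiate x·exp(−λ·x) with the product rule; every integrand then reduces to terms xʲ·e^(−2λx) on [0, ∞), with ∫₀^∞ xʲ·e^(−2λx) dx = j!/(2λ)^(j+1).
State is unnormalized: ∫|u|² dx = 0.012021, and ∫u*·(−ħ²/2m · u'') dx = 0.045455, so ⟨T⟩ = 0.045455 / 0.012021.
⟨T⟩ = 3.7813.

3.78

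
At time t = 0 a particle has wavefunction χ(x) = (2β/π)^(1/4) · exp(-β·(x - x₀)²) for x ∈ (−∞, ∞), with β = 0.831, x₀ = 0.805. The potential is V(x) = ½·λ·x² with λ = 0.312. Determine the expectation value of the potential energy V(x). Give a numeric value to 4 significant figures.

⟨V⟩ = ∫ V(x)·|χ|² dx.
Gaussian moments (u = x − x₀): ∫u^(2j)·e^(−2βu²) du = (2j−1)!!/(4β)^j · √(π/(2β)), odd powers integrate to 0; here √(π/(2β)) = 1.3749.
⟨V⟩ = 0.14802.

0.1480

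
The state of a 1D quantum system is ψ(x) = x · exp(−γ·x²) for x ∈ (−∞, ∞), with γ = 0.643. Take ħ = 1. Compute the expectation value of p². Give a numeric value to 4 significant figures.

1.929

p² ψ = −ħ² d²ψ/dx²; ⟨p²⟩ = −ħ² ∫ ψ*·ψ'' dx / ∫|ψ|² dx.
Expand each integrand as polynomial × e^(−2γx²) and use ∫x^(2j)·e^(−2γx²) dx = (2j−1)!!/(4γ)^j · √(π/(2γ)), odd powers → 0; here √(π/(2γ)) = 1.5630. Differentiate with the product rule, d/dx e^(−γx²) = −2γx·e^(−γx²).
State is unnormalized: ∫|ψ|² dx = 0.60769, and ∫ψ*·(−ħ² ψ'') dx = 1.1722, so ⟨p²⟩ = 1.1722 / 0.60769.
⟨p²⟩ = 1.9290.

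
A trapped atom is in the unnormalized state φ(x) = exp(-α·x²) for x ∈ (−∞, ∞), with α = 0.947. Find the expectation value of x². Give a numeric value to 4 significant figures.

⟨x²⟩ = ∫ x²·|φ|² dx / ∫|φ|² dx (integrals over the domain).
Gaussian moments: ∫x^(2j)·e^(−2αx²) dx = (2j−1)!!/(4α)^j · √(π/(2α)), odd powers integrate to 0; here √(π/(2α)) = 1.2879.
State is unnormalized: ∫|φ|² dx = 1.2879, and ∫φ*·x²·φ dx = 0.34000, so ⟨x²⟩ = 0.34000 / 1.2879.
⟨x²⟩ = 0.26399.

0.2640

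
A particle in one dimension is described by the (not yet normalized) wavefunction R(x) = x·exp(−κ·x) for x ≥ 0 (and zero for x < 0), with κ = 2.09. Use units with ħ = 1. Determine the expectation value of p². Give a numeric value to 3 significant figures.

p² R = −ħ² d²R/dx²; ⟨p²⟩ = −ħ² ∫ R*·R'' dx / ∫|R|² dx.
Differentiate x·exp(−κ·x) with the product rule; every integrand then reduces to terms xʲ·e^(−2κx) on [0, ∞), with ∫₀^∞ xʲ·e^(−2κx) dx = j!/(2κ)^(j+1).
State is unnormalized: ∫|R|² dx = 0.027384, and ∫R*·(−ħ² R'') dx = 0.11962, so ⟨p²⟩ = 0.11962 / 0.027384.
⟨p²⟩ = 4.3681.

4.37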